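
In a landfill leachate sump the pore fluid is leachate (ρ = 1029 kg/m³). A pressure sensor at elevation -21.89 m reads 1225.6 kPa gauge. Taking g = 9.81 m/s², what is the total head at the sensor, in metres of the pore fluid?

h ≈ 99.52 m

ψ = P/(ρg) = 1225.6×1000 / (1029 × 9.81) = 121.41 m.
h = z + ψ = -21.89 + 121.41 = 99.52 m.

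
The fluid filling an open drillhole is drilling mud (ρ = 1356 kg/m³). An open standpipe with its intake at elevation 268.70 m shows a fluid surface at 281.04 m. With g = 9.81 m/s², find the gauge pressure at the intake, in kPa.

Pressure head ψ = h − z = 281.04 − 268.70 = 12.34 m.
P = ρgψ = 1356 × 9.81 × 12.34 = 164151 Pa ≈ 164 kPa.

P ≈ 164 kPa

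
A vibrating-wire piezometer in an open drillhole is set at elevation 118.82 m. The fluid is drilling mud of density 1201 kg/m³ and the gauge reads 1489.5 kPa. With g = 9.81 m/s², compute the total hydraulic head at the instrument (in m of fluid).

ψ = P/(ρg) = 1489.5×1000 / (1201 × 9.81) = 126.42 m.
h = z + ψ = 118.82 + 126.42 = 245.24 m.

h ≈ 245.24 m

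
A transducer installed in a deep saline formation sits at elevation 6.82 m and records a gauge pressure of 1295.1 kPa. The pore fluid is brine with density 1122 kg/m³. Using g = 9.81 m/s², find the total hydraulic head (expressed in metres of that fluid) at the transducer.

h ≈ 124.48 m

ψ = P/(ρg) = 1295.1×1000 / (1122 × 9.81) = 117.66 m.
h = z + ψ = 6.82 + 117.66 = 124.48 m.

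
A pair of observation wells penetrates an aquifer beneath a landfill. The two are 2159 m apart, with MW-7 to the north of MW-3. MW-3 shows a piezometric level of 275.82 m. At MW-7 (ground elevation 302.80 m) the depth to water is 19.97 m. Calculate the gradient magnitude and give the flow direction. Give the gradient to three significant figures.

Total head at MW-3: h = 275.82 m (water level in the piezometer is the total head).
Total head at MW-7: h = 302.80 − 19.97 = 282.83 m.
Head difference: h(MW-3) − h(MW-7) = 275.82 − 282.83 = -7.01 m.
Hydraulic gradient: i = |Δh| / L = 7.01 / 2159 = 0.00325.
Flow is from higher to lower head: from MW-7 toward MW-3, i.e. toward the south.

i ≈ 0.00325; groundwater flows toward the south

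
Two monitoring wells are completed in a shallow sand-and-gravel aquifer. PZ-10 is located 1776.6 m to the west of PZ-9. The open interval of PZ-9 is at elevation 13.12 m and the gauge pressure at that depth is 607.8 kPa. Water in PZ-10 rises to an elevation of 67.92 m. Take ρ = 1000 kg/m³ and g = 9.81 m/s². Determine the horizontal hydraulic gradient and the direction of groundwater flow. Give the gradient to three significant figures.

i ≈ 0.00403; groundwater flows toward the west

Pressure head at PZ-9: ψ = P/(ρg) = 607.8×1000 / (1000 × 9.81) = 61.96 m.
Total head at PZ-9: h = z + ψ = 13.12 + 61.96 = 75.08 m.
Total head at PZ-10: h = 67.92 m (water level in the piezometer is the total head).
Head difference: h(PZ-9) − h(PZ-10) = 75.08 − 67.92 = 7.16 m.
Hydraulic gradient: i = |Δh| / L = 7.16 / 1776.6 = 0.00403.
Flow is from higher to lower head: from PZ-9 toward PZ-10, i.e. toward the west.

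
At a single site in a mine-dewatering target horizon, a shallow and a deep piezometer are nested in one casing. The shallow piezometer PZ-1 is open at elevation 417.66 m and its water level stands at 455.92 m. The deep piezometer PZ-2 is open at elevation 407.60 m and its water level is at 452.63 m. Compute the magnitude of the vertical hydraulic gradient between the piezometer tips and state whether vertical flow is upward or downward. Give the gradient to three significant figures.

Total head at PZ-1: h = 455.92 m (water level in the standpipe).
Total head at PZ-2: h = 452.63 m.
Δh = h(PZ-1) − h(PZ-2) = 455.92 − 452.63 = 3.29 m.
Vertical separation Δz = 417.66 − 407.60 = 10.06 m.
|i_v| = |Δh| / Δz = 3.29 / 10.06 = 0.327.
Head is higher in the shallow piezometer, so vertical flow is downward (recharge condition).

|i_v| ≈ 0.327; vertical flow is downward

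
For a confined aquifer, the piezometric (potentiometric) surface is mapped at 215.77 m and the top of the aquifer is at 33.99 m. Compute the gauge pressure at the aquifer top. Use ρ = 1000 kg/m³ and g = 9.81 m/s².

Pressure head at the aquifer top: ψ = h − z = 215.77 − 33.99 = 181.78 m.
P = ρgψ = 1000 × 9.81 × 181.78 = 1783262 Pa ≈ 1780 kPa.

P ≈ 1780 kPa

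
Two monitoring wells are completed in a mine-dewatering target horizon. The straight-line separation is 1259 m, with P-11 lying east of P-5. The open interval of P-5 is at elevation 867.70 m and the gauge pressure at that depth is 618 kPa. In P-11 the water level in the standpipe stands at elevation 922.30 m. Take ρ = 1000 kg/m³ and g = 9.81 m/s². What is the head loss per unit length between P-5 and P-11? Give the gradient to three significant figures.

Pressure head at P-5: ψ = P/(ρg) = 618×1000 / (1000 × 9.81) = 63.00 m.
Total head at P-5: h = z + ψ = 867.70 + 63.00 = 930.70 m.
Total head at P-11: h = 922.30 m (water level in the piezometer is the total head).
Head difference: h(P-5) − h(P-11) = 930.70 − 922.30 = 8.40 m.
Hydraulic gradient: i = |Δh| / L = 8.40 / 1259 = 0.00667.

i ≈ 0.00667 m/m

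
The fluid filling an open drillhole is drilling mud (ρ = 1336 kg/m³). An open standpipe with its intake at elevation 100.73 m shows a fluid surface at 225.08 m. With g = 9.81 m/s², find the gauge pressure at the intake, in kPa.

P ≈ 1630 kPa

Pressure head ψ = h − z = 225.08 − 100.73 = 124.35 m.
P = ρgψ = 1336 × 9.81 × 124.35 = 1629751 Pa ≈ 1630 kPa.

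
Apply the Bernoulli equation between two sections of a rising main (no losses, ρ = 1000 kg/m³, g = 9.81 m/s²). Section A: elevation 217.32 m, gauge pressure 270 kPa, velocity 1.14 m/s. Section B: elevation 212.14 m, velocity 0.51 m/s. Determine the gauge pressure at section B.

P₂ ≈ 321 kPa

Pressure head at A: ψ₁ = P₁/(ρg) = 270×1000 / (1000 × 9.81) = 27.52 m.
Velocity heads: v₁²/2g = 1.14²/19.62 = 0.066 m; v₂²/2g = 0.51²/19.62 = 0.013 m.
Total head H = z₁ + ψ₁ + v₁²/2g = 217.32 + 27.52 + 0.066 = 244.91 m.
ψ₂ = H − z₂ − v₂²/2g = 244.91 − 212.14 − 0.013 = 32.76 m.
P₂ = ρgψ₂ = 1000 × 9.81 × 32.76 ≈ 321 kPa.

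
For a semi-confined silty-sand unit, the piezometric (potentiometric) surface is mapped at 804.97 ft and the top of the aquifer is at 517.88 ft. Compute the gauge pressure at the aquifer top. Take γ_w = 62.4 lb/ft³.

P ≈ 124 psi

Pressure head at the aquifer top: ψ = h − z = 804.97 − 517.88 = 287.09 ft.
P = γψ/144 = 62.4 × 287.09 / 144 = 124 psi.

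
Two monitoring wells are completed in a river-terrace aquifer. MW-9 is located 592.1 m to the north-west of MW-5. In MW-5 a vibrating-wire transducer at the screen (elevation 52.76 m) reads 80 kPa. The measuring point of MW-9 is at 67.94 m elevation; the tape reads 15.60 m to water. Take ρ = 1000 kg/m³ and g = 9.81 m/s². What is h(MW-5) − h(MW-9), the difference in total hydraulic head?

Δh ≈ 8.57 m

Pressure head at MW-5: ψ = P/(ρg) = 80×1000 / (1000 × 9.81) = 8.15 m.
Total head at MW-5: h = z + ψ = 52.76 + 8.15 = 60.91 m.
Total head at MW-9: h = 67.94 − 15.60 = 52.34 m.
Head difference: h(MW-5) − h(MW-9) = 60.91 − 52.34 = 8.57 m.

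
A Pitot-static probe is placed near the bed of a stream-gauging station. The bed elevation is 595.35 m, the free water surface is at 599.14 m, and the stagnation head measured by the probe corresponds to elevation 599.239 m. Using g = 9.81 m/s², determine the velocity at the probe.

v ≈ 1.39 m/s

Near the bed, under hydrostatic conditions, the piezometric head (z + ψ) equals the free-surface elevation, 599.14 m.
Velocity head = total − piezometric = 599.239 − 599.14 = 0.099 m.
v = √(2g·h_v) = √(2 × 9.81 × 0.099) = 1.39 m/s.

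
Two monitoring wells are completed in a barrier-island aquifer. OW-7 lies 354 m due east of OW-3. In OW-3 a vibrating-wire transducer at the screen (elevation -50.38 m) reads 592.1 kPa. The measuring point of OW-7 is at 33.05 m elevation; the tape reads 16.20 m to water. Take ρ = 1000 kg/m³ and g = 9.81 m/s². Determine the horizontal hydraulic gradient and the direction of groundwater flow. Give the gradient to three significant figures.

Pressure head at OW-3: ψ = P/(ρg) = 592.1×1000 / (1000 × 9.81) = 60.36 m.
Total head at OW-3: h = z + ψ = -50.38 + 60.36 = 9.98 m.
Total head at OW-7: h = 33.05 − 16.20 = 16.85 m.
Head difference: h(OW-3) − h(OW-7) = 9.98 − 16.85 = -6.87 m.
Hydraulic gradient: i = |Δh| / L = 6.87 / 354 = 0.0194.
Flow is from higher to lower head: from OW-7 toward OW-3, i.e. toward the west.

i ≈ 0.0194; groundwater flows toward the west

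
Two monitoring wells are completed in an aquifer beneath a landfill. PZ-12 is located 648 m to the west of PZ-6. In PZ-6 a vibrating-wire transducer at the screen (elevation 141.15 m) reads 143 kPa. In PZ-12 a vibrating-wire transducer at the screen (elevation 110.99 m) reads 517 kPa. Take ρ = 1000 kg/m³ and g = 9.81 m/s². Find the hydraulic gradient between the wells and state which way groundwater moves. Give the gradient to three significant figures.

Pressure head at PZ-6: ψ = P/(ρg) = 143×1000 / (1000 × 9.81) = 14.58 m.
Total head at PZ-6: h = z + ψ = 141.15 + 14.58 = 155.73 m.
Pressure head at PZ-12: ψ = P/(ρg) = 517×1000 / (1000 × 9.81) = 52.70 m.
Total head at PZ-12: h = z + ψ = 110.99 + 52.70 = 163.69 m.
Head difference: h(PZ-6) − h(PZ-12) = 155.73 − 163.69 = -7.96 m.
Hydraulic gradient: i = |Δh| / L = 7.96 / 648 = 0.0123.
Flow is from higher to lower head: from PZ-12 toward PZ-6, i.e. toward the east.

i ≈ 0.0123; groundwater flows toward the east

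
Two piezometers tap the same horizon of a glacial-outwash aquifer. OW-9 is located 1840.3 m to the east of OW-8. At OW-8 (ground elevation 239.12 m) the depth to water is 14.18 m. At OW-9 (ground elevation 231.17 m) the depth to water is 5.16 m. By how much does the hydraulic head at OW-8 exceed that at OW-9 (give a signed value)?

Total head at OW-8: h = 239.12 − 14.18 = 224.94 m.
Total head at OW-9: h = 231.17 − 5.16 = 226.01 m.
Head difference: h(OW-8) − h(OW-9) = 224.94 − 226.01 = -1.07 m.

Δh ≈ -1.07 m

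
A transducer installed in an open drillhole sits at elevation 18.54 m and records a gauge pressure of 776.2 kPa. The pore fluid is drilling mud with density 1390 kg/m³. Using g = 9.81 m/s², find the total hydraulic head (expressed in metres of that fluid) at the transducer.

h ≈ 75.46 m

ψ = P/(ρg) = 776.2×1000 / (1390 × 9.81) = 56.92 m.
h = z + ψ = 18.54 + 56.92 = 75.46 m.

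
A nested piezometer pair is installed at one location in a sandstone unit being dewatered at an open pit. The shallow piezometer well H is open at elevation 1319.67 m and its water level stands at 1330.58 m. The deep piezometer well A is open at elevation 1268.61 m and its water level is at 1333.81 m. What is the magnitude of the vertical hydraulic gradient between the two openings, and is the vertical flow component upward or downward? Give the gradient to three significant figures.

|i_v| ≈ 0.0633; vertical flow is upward

Total head at well H: h = 1330.58 m (water level in the standpipe).
Total head at well A: h = 1333.81 m.
Δh = h(well H) − h(well A) = 1330.58 − 1333.81 = -3.23 m.
Vertical separation Δz = 1319.67 − 1268.61 = 51.06 m.
|i_v| = |Δh| / Δz = 3.23 / 51.06 = 0.0633.
Head is higher in the deep piezometer, so vertical flow is upward (discharge condition).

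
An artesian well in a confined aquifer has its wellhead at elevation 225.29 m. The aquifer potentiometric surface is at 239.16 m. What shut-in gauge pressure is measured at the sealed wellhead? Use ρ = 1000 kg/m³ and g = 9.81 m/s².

Head above the cap: Δh = 239.16 − 225.29 = 13.87 m.
P = ρgΔh = 1000 × 9.81 × 13.87 = 136065 Pa ≈ 136 kPa.

P ≈ 136 kPa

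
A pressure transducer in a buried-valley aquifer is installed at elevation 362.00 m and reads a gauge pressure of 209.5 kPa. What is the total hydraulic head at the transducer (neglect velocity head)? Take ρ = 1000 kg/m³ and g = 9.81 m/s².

h ≈ 383.36 m

ψ = P/(ρg) = 209.5×1000 / (1000 × 9.81) = 21.36 m.
h = z + ψ = 362.00 + 21.36 = 383.36 m.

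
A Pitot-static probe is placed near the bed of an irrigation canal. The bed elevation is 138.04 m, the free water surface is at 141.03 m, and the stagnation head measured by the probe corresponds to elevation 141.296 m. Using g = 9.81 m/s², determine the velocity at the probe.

v ≈ 2.28 m/s

Near the bed, under hydrostatic conditions, the piezometric head (z + ψ) equals the free-surface elevation, 141.03 m.
Velocity head = total − piezometric = 141.296 − 141.03 = 0.266 m.
v = √(2g·h_v) = √(2 × 9.81 × 0.266) = 2.28 m/s.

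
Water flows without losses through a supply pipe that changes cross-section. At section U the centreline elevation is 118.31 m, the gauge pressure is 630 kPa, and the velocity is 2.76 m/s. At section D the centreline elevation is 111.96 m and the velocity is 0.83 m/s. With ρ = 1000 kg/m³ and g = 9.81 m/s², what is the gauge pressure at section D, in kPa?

P₂ ≈ 696 kPa

Pressure head at U: ψ₁ = P₁/(ρg) = 630×1000 / (1000 × 9.81) = 64.22 m.
Velocity heads: v₁²/2g = 2.76²/19.62 = 0.388 m; v₂²/2g = 0.83²/19.62 = 0.035 m.
Total head H = z₁ + ψ₁ + v₁²/2g = 118.31 + 64.22 + 0.388 = 182.92 m.
ψ₂ = H − z₂ − v₂²/2g = 182.92 − 111.96 − 0.035 = 70.92 m.
P₂ = ρgψ₂ = 1000 × 9.81 × 70.92 ≈ 696 kPa.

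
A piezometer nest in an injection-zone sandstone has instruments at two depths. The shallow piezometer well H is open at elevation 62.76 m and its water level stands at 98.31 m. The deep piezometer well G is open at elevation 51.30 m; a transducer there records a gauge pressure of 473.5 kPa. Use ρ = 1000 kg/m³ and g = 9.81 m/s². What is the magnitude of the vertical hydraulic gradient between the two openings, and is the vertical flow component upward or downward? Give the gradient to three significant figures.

Total head at well H: h = 98.31 m (water level in the standpipe).
Pressure head at well G: ψ = P/(ρg) = 473.5×1000 / (1000 × 9.81) = 48.27 m.
Total head at well G: h = z + ψ = 51.30 + 48.27 = 99.57 m.
Δh = h(well H) − h(well G) = 98.31 − 99.57 = -1.26 m.
Vertical separation Δz = 62.76 − 51.30 = 11.46 m.
|i_v| = |Δh| / Δz = 1.26 / 11.46 = 0.110.
Head is higher in the deep piezometer, so vertical flow is upward (discharge condition).

|i_v| ≈ 0.110; vertical flow is upward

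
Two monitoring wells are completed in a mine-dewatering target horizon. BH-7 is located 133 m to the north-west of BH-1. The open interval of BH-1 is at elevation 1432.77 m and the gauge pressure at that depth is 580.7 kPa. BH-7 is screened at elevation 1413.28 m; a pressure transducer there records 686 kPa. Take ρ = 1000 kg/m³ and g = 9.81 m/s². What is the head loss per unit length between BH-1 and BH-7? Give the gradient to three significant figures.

Pressure head at BH-1: ψ = P/(ρg) = 580.7×1000 / (1000 × 9.81) = 59.19 m.
Total head at BH-1: h = z + ψ = 1432.77 + 59.19 = 1491.96 m.
Pressure head at BH-7: ψ = P/(ρg) = 686×1000 / (1000 × 9.81) = 69.93 m.
Total head at BH-7: h = z + ψ = 1413.28 + 69.93 = 1483.21 m.
Head difference: h(BH-1) − h(BH-7) = 1491.96 − 1483.21 = 8.75 m.
Hydraulic gradient: i = |Δh| / L = 8.75 / 133 = 0.0658.

i ≈ 0.0658 m/m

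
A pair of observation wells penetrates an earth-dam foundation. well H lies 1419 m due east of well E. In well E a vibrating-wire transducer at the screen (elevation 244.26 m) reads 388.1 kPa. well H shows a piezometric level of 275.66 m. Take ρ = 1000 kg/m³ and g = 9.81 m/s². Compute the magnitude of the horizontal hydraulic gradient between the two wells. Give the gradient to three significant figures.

i ≈ 0.00575

Pressure head at well E: ψ = P/(ρg) = 388.1×1000 / (1000 × 9.81) = 39.56 m.
Total head at well E: h = z + ψ = 244.26 + 39.56 = 283.82 m.
Total head at well H: h = 275.66 m (water level in the piezometer is the total head).
Head difference: h(well E) − h(well H) = 283.82 − 275.66 = 8.16 m.
Hydraulic gradient: i = |Δh| / L = 8.16 / 1419 = 0.00575.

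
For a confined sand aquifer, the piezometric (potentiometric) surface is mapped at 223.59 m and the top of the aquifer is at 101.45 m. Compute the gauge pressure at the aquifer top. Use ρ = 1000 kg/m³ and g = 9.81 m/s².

Pressure head at the aquifer top: ψ = h − z = 223.59 − 101.45 = 122.14 m.
P = ρgψ = 1000 × 9.81 × 122.14 = 1198193 Pa ≈ 1200 kPa.

P ≈ 1200 kPa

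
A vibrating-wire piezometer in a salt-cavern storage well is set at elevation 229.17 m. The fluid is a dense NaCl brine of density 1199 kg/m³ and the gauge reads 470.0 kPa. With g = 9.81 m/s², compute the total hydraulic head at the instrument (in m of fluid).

h ≈ 269.13 m

ψ = P/(ρg) = 470.0×1000 / (1199 × 9.81) = 39.96 m.
h = z + ψ = 229.17 + 39.96 = 269.13 m.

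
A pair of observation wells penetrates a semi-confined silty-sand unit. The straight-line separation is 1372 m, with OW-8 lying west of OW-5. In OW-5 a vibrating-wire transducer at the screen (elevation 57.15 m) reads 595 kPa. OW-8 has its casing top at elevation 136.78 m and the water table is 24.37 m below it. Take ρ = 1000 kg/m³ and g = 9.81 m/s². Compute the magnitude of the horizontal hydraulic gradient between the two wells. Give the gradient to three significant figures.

Pressure head at OW-5: ψ = P/(ρg) = 595×1000 / (1000 × 9.81) = 60.65 m.
Total head at OW-5: h = z + ψ = 57.15 + 60.65 = 117.80 m.
Total head at OW-8: h = 136.78 − 24.37 = 112.41 m.
Head difference: h(OW-5) − h(OW-8) = 117.80 − 112.41 = 5.39 m.
Hydraulic gradient: i = |Δh| / L = 5.39 / 1372 = 0.00393.

i ≈ 0.00393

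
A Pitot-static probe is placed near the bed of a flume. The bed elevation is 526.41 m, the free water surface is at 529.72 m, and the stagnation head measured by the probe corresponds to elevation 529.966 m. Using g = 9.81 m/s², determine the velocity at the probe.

Near the bed, under hydrostatic conditions, the piezometric head (z + ψ) equals the free-surface elevation, 529.72 m.
Velocity head = total − piezometric = 529.966 − 529.72 = 0.246 m.
v = √(2g·h_v) = √(2 × 9.81 × 0.246) = 2.20 m/s.

v ≈ 2.20 m/s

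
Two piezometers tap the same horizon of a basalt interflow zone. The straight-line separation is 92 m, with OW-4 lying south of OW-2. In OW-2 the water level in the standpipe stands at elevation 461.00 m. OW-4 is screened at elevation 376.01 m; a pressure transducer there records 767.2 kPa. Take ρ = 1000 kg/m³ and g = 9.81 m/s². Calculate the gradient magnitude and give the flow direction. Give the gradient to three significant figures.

i ≈ 0.0737; groundwater flows toward the south

Total head at OW-2: h = 461.00 m (water level in the piezometer is the total head).
Pressure head at OW-4: ψ = P/(ρg) = 767.2×1000 / (1000 × 9.81) = 78.21 m.
Total head at OW-4: h = z + ψ = 376.01 + 78.21 = 454.22 m.
Head difference: h(OW-2) − h(OW-4) = 461.00 − 454.22 = 6.78 m.
Hydraulic gradient: i = |Δh| / L = 6.78 / 92 = 0.0737.
Flow is from higher to lower head: from OW-2 toward OW-4, i.e. toward the south.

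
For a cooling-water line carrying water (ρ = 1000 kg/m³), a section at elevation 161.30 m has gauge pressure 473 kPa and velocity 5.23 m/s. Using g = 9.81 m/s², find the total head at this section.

h ≈ 210.91 m

Pressure head ψ = P/(ρg) = 473×1000 / (1000 × 9.81) = 48.22 m.
Velocity head = v²/(2g) = 5.23² / (2 × 9.81) = 1.394 m.
h = z + ψ + v²/(2g) = 161.30 + 48.22 + 1.394 = 210.91 m.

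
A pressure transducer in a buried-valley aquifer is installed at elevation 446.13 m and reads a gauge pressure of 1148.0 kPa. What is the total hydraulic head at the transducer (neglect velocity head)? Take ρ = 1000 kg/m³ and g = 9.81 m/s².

h ≈ 563.15 m

ψ = P/(ρg) = 1148.0×1000 / (1000 × 9.81) = 117.02 m.
h = z + ψ = 446.13 + 117.02 = 563.15 m.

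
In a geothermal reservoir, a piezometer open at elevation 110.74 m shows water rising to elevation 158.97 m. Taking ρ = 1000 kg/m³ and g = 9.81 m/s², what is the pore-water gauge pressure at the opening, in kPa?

P ≈ 473 kPa

Pressure head ψ = h − z = 158.97 − 110.74 = 48.23 m.
P = ρgψ = 1000 × 9.81 × 48.23 = 473136 Pa ≈ 473 kPa.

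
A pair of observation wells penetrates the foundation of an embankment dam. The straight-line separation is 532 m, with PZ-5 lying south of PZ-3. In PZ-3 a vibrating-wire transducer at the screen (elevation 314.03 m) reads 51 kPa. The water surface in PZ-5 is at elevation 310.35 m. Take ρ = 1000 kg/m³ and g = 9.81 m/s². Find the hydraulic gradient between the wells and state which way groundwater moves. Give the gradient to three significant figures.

Pressure head at PZ-3: ψ = P/(ρg) = 51×1000 / (1000 × 9.81) = 5.20 m.
Total head at PZ-3: h = z + ψ = 314.03 + 5.20 = 319.23 m.
Total head at PZ-5: h = 310.35 m (water level in the piezometer is the total head).
Head difference: h(PZ-3) − h(PZ-5) = 319.23 − 310.35 = 8.88 m.
Hydraulic gradient: i = |Δh| / L = 8.88 / 532 = 0.0167.
Flow is from higher to lower head: from PZ-3 toward PZ-5, i.e. toward the south.

i ≈ 0.0167; groundwater flows toward the south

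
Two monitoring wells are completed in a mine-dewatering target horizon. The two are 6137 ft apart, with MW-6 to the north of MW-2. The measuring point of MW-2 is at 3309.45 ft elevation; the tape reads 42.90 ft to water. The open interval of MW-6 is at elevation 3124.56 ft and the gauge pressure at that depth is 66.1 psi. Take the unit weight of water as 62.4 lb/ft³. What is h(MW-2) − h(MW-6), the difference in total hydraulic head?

Δh ≈ -10.55 ft

Total head at MW-2: h = 3309.45 − 42.90 = 3266.55 ft.
Pressure head at MW-6: ψ = 144·P/γ = 144 × 66.1 / 62.4 = 152.54 ft.
Total head at MW-6: h = z + ψ = 3124.56 + 152.54 = 3277.10 ft.
Head difference: h(MW-2) − h(MW-6) = 3266.55 − 3277.10 = -10.55 ft.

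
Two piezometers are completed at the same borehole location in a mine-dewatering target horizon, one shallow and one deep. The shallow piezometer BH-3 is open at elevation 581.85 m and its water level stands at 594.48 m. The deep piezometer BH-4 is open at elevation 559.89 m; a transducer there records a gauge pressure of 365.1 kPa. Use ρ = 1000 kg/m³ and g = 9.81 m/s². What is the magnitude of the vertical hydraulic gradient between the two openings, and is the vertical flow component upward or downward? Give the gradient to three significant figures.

Total head at BH-3: h = 594.48 m (water level in the standpipe).
Pressure head at BH-4: ψ = P/(ρg) = 365.1×1000 / (1000 × 9.81) = 37.22 m.
Total head at BH-4: h = z + ψ = 559.89 + 37.22 = 597.11 m.
Δh = h(BH-3) − h(BH-4) = 594.48 − 597.11 = -2.63 m.
Vertical separation Δz = 581.85 − 559.89 = 21.96 m.
|i_v| = |Δh| / Δz = 2.63 / 21.96 = 0.120.
Head is higher in the deep piezometer, so vertical flow is upward (discharge condition).

|i_v| ≈ 0.120; vertical flow is upward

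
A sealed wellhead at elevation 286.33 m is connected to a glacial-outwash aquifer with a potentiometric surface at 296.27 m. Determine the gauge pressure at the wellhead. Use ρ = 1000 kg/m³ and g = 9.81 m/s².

P ≈ 97.5 kPa

Head above the cap: Δh = 296.27 − 286.33 = 9.94 m.
P = ρgΔh = 1000 × 9.81 × 9.94 = 97511 Pa ≈ 97.5 kPa.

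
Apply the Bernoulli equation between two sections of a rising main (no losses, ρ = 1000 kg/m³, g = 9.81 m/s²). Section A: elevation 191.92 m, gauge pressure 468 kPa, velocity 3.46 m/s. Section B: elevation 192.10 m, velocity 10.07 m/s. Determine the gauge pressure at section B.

P₂ ≈ 422 kPa

Pressure head at A: ψ₁ = P₁/(ρg) = 468×1000 / (1000 × 9.81) = 47.71 m.
Velocity heads: v₁²/2g = 3.46²/19.62 = 0.610 m; v₂²/2g = 10.07²/19.62 = 5.168 m.
Total head H = z₁ + ψ₁ + v₁²/2g = 191.92 + 47.71 + 0.610 = 240.24 m.
ψ₂ = H − z₂ − v₂²/2g = 240.24 − 192.10 − 5.168 = 42.97 m.
P₂ = ρgψ₂ = 1000 × 9.81 × 42.97 ≈ 422 kPa.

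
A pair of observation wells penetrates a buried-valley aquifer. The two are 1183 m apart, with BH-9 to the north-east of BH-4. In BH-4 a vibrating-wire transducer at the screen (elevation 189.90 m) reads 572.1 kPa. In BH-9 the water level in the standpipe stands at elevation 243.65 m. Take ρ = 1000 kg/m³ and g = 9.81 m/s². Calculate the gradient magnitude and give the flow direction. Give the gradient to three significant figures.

Pressure head at BH-4: ψ = P/(ρg) = 572.1×1000 / (1000 × 9.81) = 58.32 m.
Total head at BH-4: h = z + ψ = 189.90 + 58.32 = 248.22 m.
Total head at BH-9: h = 243.65 m (water level in the piezometer is the total head).
Head difference: h(BH-4) − h(BH-9) = 248.22 − 243.65 = 4.57 m.
Hydraulic gradient: i = |Δh| / L = 4.57 / 1183 = 0.00386.
Flow is from higher to lower head: from BH-4 toward BH-9, i.e. toward the north-east.

i ≈ 0.00386; groundwater flows toward the north-east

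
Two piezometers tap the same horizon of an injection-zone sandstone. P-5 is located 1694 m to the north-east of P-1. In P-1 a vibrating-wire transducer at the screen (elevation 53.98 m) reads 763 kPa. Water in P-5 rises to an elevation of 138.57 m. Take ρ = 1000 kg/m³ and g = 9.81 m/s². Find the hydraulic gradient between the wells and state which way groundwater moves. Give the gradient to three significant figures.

Pressure head at P-1: ψ = P/(ρg) = 763×1000 / (1000 × 9.81) = 77.78 m.
Total head at P-1: h = z + ψ = 53.98 + 77.78 = 131.76 m.
Total head at P-5: h = 138.57 m (water level in the piezometer is the total head).
Head difference: h(P-1) − h(P-5) = 131.76 − 138.57 = -6.81 m.
Hydraulic gradient: i = |Δh| / L = 6.81 / 1694 = 0.00402.
Flow is from higher to lower head: from P-5 toward P-1, i.e. toward the south-west.

i ≈ 0.00402; groundwater flows toward the south-west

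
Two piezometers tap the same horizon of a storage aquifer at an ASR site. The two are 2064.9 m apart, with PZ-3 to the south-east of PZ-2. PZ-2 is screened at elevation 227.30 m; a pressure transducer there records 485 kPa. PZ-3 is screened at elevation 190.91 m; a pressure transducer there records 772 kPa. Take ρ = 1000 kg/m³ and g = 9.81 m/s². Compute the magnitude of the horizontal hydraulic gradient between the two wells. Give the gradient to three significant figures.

Pressure head at PZ-2: ψ = P/(ρg) = 485×1000 / (1000 × 9.81) = 49.44 m.
Total head at PZ-2: h = z + ψ = 227.30 + 49.44 = 276.74 m.
Pressure head at PZ-3: ψ = P/(ρg) = 772×1000 / (1000 × 9.81) = 78.70 m.
Total head at PZ-3: h = z + ψ = 190.91 + 78.70 = 269.61 m.
Head difference: h(PZ-2) − h(PZ-3) = 276.74 − 269.61 = 7.13 m.
Hydraulic gradient: i = |Δh| / L = 7.13 / 2064.9 = 0.00345.

i ≈ 0.00345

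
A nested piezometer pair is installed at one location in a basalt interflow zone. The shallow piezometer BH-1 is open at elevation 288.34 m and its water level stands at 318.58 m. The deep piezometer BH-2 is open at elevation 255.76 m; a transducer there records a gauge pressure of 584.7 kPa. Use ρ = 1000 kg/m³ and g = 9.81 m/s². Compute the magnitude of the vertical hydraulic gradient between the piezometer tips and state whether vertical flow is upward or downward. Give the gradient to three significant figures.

|i_v| ≈ 0.0988; vertical flow is downward

Total head at BH-1: h = 318.58 m (water level in the standpipe).
Pressure head at BH-2: ψ = P/(ρg) = 584.7×1000 / (1000 × 9.81) = 59.60 m.
Total head at BH-2: h = z + ψ = 255.76 + 59.60 = 315.36 m.
Δh = h(BH-1) − h(BH-2) = 318.58 − 315.36 = 3.22 m.
Vertical separation Δz = 288.34 − 255.76 = 32.58 m.
|i_v| = |Δh| / Δz = 3.22 / 32.58 = 0.0988.
Head is higher in the shallow piezometer, so vertical flow is downward (recharge condition).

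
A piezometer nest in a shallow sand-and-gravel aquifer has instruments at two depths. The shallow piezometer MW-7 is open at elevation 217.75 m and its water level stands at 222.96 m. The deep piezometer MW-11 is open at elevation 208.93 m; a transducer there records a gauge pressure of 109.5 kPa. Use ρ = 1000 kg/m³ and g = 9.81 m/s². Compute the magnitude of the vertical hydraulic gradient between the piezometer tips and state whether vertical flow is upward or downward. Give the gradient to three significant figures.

Total head at MW-7: h = 222.96 m (water level in the standpipe).
Pressure head at MW-11: ψ = P/(ρg) = 109.5×1000 / (1000 × 9.81) = 11.16 m.
Total head at MW-11: h = z + ψ = 208.93 + 11.16 = 220.09 m.
Δh = h(MW-7) − h(MW-11) = 222.96 − 220.09 = 2.87 m.
Vertical separation Δz = 217.75 − 208.93 = 8.82 m.
|i_v| = |Δh| / Δz = 2.87 / 8.82 = 0.325.
Head is higher in the shallow piezometer, so vertical flow is downward (recharge condition).

|i_v| ≈ 0.325; vertical flow is downward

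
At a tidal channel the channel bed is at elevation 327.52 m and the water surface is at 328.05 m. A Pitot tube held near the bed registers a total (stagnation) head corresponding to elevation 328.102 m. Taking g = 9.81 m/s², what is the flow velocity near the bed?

Near the bed, under hydrostatic conditions, the piezometric head (z + ψ) equals the free-surface elevation, 328.05 m.
Velocity head = total − piezometric = 328.102 − 328.05 = 0.052 m.
v = √(2g·h_v) = √(2 × 9.81 × 0.052) = 1.01 m/s.

v ≈ 1.01 m/s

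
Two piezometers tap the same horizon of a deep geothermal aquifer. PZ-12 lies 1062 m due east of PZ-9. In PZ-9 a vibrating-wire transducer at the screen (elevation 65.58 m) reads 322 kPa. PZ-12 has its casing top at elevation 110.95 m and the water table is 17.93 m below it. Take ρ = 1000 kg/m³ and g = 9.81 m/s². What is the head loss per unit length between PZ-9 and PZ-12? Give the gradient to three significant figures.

i ≈ 0.00507 m/m

Pressure head at PZ-9: ψ = P/(ρg) = 322×1000 / (1000 × 9.81) = 32.82 m.
Total head at PZ-9: h = z + ψ = 65.58 + 32.82 = 98.40 m.
Total head at PZ-12: h = 110.95 − 17.93 = 93.02 m.
Head difference: h(PZ-9) − h(PZ-12) = 98.40 − 93.02 = 5.38 m.
Hydraulic gradient: i = |Δh| / L = 5.38 / 1062 = 0.00507.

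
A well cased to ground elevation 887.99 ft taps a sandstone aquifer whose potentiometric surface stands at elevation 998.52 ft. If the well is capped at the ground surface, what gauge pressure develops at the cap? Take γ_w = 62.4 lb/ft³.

P ≈ 47.9 psi

Head above the cap: Δh = 998.52 − 887.99 = 110.53 ft.
P = γΔh/144 = 62.4 × 110.53 / 144 = 47.9 psi.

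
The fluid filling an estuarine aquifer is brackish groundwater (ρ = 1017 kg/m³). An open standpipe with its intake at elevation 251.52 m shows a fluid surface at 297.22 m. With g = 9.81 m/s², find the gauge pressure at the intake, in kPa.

P ≈ 456 kPa

Pressure head ψ = h − z = 297.22 − 251.52 = 45.70 m.
P = ρgψ = 1017 × 9.81 × 45.70 = 455938 Pa ≈ 456 kPa.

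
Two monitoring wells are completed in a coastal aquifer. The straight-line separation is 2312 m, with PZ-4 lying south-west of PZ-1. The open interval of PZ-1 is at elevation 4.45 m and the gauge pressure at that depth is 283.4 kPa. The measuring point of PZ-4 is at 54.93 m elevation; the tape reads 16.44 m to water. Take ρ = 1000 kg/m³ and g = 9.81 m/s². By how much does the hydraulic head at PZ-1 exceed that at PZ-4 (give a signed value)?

Δh ≈ -5.15 m

Pressure head at PZ-1: ψ = P/(ρg) = 283.4×1000 / (1000 × 9.81) = 28.89 m.
Total head at PZ-1: h = z + ψ = 4.45 + 28.89 = 33.34 m.
Total head at PZ-4: h = 54.93 − 16.44 = 38.49 m.
Head difference: h(PZ-1) − h(PZ-4) = 33.34 − 38.49 = -5.15 m.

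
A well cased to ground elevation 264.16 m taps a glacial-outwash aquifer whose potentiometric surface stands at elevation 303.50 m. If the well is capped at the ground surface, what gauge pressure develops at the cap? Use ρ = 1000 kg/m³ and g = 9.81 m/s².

Head above the cap: Δh = 303.50 − 264.16 = 39.34 m.
P = ρgΔh = 1000 × 9.81 × 39.34 = 385925 Pa ≈ 386 kPa.

P ≈ 386 kPa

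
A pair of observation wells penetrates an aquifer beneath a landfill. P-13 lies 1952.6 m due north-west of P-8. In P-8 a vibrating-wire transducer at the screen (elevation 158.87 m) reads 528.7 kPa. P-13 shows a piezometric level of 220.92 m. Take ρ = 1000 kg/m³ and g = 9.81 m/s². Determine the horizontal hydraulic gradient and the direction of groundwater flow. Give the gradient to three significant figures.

i ≈ 0.00418; groundwater flows toward the south-east

Pressure head at P-8: ψ = P/(ρg) = 528.7×1000 / (1000 × 9.81) = 53.89 m.
Total head at P-8: h = z + ψ = 158.87 + 53.89 = 212.76 m.
Total head at P-13: h = 220.92 m (water level in the piezometer is the total head).
Head difference: h(P-8) − h(P-13) = 212.76 − 220.92 = -8.16 m.
Hydraulic gradient: i = |Δh| / L = 8.16 / 1952.6 = 0.00418.
Flow is from higher to lower head: from P-13 toward P-8, i.e. toward the south-east.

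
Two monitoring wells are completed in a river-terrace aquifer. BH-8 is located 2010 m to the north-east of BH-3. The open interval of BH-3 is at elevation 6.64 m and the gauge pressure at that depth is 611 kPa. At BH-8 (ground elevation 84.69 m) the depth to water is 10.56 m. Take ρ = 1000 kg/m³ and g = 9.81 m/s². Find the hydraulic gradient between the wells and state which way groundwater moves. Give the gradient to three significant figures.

Pressure head at BH-3: ψ = P/(ρg) = 611×1000 / (1000 × 9.81) = 62.28 m.
Total head at BH-3: h = z + ψ = 6.64 + 62.28 = 68.92 m.
Total head at BH-8: h = 84.69 − 10.56 = 74.13 m.
Head difference: h(BH-3) − h(BH-8) = 68.92 − 74.13 = -5.21 m.
Hydraulic gradient: i = |Δh| / L = 5.21 / 2010 = 0.00259.
Flow is from higher to lower head: from BH-8 toward BH-3, i.e. toward the south-west.

i ≈ 0.00259; groundwater flows toward the south-west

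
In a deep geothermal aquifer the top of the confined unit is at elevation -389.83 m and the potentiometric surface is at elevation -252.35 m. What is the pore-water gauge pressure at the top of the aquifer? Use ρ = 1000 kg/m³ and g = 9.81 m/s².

P ≈ 1350 kPa

Pressure head at the aquifer top: ψ = h − z = -252.35 − (-389.83) = 137.48 m.
P = ρgψ = 1000 × 9.81 × 137.48 = 1348679 Pa ≈ 1350 kPa.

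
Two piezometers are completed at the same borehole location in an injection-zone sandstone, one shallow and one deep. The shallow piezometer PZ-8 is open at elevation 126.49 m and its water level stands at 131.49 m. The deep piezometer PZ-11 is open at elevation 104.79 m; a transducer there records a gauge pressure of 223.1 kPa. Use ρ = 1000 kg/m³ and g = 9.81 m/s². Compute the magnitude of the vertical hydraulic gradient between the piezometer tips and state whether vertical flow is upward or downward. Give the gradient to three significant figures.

|i_v| ≈ 0.182; vertical flow is downward

Total head at PZ-8: h = 131.49 m (water level in the standpipe).
Pressure head at PZ-11: ψ = P/(ρg) = 223.1×1000 / (1000 × 9.81) = 22.74 m.
Total head at PZ-11: h = z + ψ = 104.79 + 22.74 = 127.53 m.
Δh = h(PZ-8) − h(PZ-11) = 131.49 − 127.53 = 3.96 m.
Vertical separation Δz = 126.49 − 104.79 = 21.70 m.
|i_v| = |Δh| / Δz = 3.96 / 21.70 = 0.182.
Head is higher in the shallow piezometer, so vertical flow is downward (recharge condition).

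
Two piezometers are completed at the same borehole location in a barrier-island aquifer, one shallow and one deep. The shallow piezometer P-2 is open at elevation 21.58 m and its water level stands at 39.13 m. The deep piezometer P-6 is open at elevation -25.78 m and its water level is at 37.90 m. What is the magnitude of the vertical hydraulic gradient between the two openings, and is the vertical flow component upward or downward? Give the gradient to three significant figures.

|i_v| ≈ 0.0260; vertical flow is downward

Total head at P-2: h = 39.13 m (water level in the standpipe).
Total head at P-6: h = 37.90 m.
Δh = h(P-2) − h(P-6) = 39.13 − 37.90 = 1.23 m.
Vertical separation Δz = 21.58 − (-25.78) = 47.36 m.
|i_v| = |Δh| / Δz = 1.23 / 47.36 = 0.0260.
Head is higher in the shallow piezometer, so vertical flow is downward (recharge condition).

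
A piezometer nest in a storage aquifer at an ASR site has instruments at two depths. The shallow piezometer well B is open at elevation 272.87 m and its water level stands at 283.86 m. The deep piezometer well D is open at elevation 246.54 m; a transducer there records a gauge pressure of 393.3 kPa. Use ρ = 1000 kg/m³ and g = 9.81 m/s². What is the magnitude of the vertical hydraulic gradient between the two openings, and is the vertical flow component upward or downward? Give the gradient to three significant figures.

Total head at well B: h = 283.86 m (water level in the standpipe).
Pressure head at well D: ψ = P/(ρg) = 393.3×1000 / (1000 × 9.81) = 40.09 m.
Total head at well D: h = z + ψ = 246.54 + 40.09 = 286.63 m.
Δh = h(well B) − h(well D) = 283.86 − 286.63 = -2.77 m.
Vertical separation Δz = 272.87 − 246.54 = 26.33 m.
|i_v| = |Δh| / Δz = 2.77 / 26.33 = 0.105.
Head is higher in the deep piezometer, so vertical flow is upward (discharge condition).

|i_v| ≈ 0.105; vertical flow is upward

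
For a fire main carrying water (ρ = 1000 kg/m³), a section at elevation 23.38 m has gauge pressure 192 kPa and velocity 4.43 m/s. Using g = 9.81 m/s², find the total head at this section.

h ≈ 43.95 m

Pressure head ψ = P/(ρg) = 192×1000 / (1000 × 9.81) = 19.57 m.
Velocity head = v²/(2g) = 4.43² / (2 × 9.81) = 1.000 m.
h = z + ψ + v²/(2g) = 23.38 + 19.57 + 1.000 = 43.95 m.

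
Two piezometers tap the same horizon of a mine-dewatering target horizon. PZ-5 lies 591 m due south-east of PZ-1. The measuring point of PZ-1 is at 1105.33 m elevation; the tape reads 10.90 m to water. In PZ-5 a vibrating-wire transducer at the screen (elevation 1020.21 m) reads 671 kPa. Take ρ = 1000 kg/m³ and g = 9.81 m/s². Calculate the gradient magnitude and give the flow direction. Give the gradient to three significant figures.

Total head at PZ-1: h = 1105.33 − 10.90 = 1094.43 m.
Pressure head at PZ-5: ψ = P/(ρg) = 671×1000 / (1000 × 9.81) = 68.40 m.
Total head at PZ-5: h = z + ψ = 1020.21 + 68.40 = 1088.61 m.
Head difference: h(PZ-1) − h(PZ-5) = 1094.43 − 1088.61 = 5.82 m.
Hydraulic gradient: i = |Δh| / L = 5.82 / 591 = 0.00985.
Flow is from higher to lower head: from PZ-1 toward PZ-5, i.e. toward the south-east.

i ≈ 0.00985; groundwater flows toward the south-east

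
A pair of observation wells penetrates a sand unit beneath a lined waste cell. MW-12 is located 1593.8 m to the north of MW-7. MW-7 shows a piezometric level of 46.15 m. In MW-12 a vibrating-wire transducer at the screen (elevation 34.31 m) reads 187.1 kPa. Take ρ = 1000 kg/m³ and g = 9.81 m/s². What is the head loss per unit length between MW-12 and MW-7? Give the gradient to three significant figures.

i ≈ 0.00454 m/m

Total head at MW-7: h = 46.15 m (water level in the piezometer is the total head).
Pressure head at MW-12: ψ = P/(ρg) = 187.1×1000 / (1000 × 9.81) = 19.07 m.
Total head at MW-12: h = z + ψ = 34.31 + 19.07 = 53.38 m.
Head difference: h(MW-7) − h(MW-12) = 46.15 − 53.38 = -7.23 m.
Hydraulic gradient: i = |Δh| / L = 7.23 / 1593.8 = 0.00454.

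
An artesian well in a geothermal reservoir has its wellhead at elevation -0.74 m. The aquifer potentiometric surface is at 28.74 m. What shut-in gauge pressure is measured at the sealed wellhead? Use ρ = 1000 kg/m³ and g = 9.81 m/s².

Head above the cap: Δh = 28.74 − (-0.74) = 29.48 m.
P = ρgΔh = 1000 × 9.81 × 29.48 = 289199 Pa ≈ 289 kPa.

P ≈ 289 kPa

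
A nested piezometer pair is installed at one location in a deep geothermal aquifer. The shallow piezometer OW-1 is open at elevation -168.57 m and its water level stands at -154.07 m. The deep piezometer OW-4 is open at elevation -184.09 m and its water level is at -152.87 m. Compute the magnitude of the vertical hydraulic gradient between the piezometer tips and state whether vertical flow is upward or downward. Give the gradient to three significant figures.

|i_v| ≈ 0.0773; vertical flow is upward

Total head at OW-1: h = -154.07 m (water level in the standpipe).
Total head at OW-4: h = -152.87 m.
Δh = h(OW-1) − h(OW-4) = -154.07 − (-152.87) = -1.20 m.
Vertical separation Δz = -168.57 − (-184.09) = 15.52 m.
|i_v| = |Δh| / Δz = 1.20 / 15.52 = 0.0773.
Head is higher in the deep piezometer, so vertical flow is upward (discharge condition).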